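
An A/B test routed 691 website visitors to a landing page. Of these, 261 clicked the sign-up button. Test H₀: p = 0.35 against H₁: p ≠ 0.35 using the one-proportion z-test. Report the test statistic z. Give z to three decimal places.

z = 1.527

With x = 261 successes in n = 691, p̂ = 0.37771.
Under H₀, SE = √(p₀(1−p₀)/n) = √(0.35·0.65/691) = √0.000329233 = 0.018145.
z = (p̂ − p₀)/SE = (0.37771 − 0.35)/0.018145 = 1.527.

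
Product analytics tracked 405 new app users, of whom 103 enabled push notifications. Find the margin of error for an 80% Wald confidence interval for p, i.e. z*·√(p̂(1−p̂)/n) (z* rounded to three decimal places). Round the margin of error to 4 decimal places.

Sample proportion p̂ = 103/405 = 0.25432.
SE = √(p̂(1−p̂)/n) = √(0.189642/405) = 0.021639.
The 80% critical value is z* = 1.282.
ME = 1.282·0.021639 = 0.0277.

ME = 0.0277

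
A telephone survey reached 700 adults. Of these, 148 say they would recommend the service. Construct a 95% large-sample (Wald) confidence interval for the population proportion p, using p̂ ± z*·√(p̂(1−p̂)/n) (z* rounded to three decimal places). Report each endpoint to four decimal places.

p̂ = 148/700 = 0.21143.
SE = √(p̂(1−p̂)/n) = √(0.166727/700) = 0.015433.
z* = 1.960 at the 95% level.
Margin = 1.960·0.015433 = 0.03025.
So the interval runs from 0.1812 to 0.2417.

(0.1812, 0.2417)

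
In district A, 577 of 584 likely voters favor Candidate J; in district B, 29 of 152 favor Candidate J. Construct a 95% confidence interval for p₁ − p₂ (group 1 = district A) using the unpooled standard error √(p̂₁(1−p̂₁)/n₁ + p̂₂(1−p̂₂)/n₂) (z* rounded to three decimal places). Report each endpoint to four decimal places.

p̂₁ = 0.98801, p̂₂ = 0.19079, so the observed difference is 0.79722.
SE = √(0.000020278 + 0.001015716) = √0.001035994 = 0.032187.
z* = 1.960 at the 95% level. Margin = 1.960·0.032187 = 0.06309.
CI: 0.79722 ± 0.06309 = (0.7341, 0.8603).

(0.7341, 0.8603)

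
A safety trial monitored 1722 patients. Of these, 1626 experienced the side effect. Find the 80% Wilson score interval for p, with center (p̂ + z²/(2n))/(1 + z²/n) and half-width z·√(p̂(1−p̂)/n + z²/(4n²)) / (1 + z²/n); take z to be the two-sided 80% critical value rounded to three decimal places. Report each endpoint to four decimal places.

p̂ = 1626/1722 = 0.94425; z = 1.282, so z² = 1.643524.
Denominator 1 + z²/n = 1 + 1.643524/1722 = 1.000954.
Adjusted center: (0.94425 + z²/(2n))/1.000954 = 0.94383.
Radicand: p̂(1−p̂)/n + z²/(4n²) = 0.000030570 + 0.000000139 = 0.000030709.
Half-width = 1.282·√0.000030709/1.000954 = 0.00710.
Interval: 0.94383 ± 0.00710 → (0.9367, 0.9509).

(0.9367, 0.9509)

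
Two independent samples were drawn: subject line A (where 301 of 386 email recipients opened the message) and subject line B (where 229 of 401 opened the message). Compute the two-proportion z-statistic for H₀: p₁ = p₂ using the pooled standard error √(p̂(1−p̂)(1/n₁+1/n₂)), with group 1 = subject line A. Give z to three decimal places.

Sample proportions: p̂₁ = 301/386 = 0.77979 and p̂₂ = 229/401 = 0.57107.
Pooled p̂ = (301+229)/(386+401) = 530/787 = 0.67344.
SE = √[p̂(1−p̂)(1/n₁+1/n₂)] = √[0.67344·0.32656·(1/386+1/401)] ≈ 0.033439.
z = (p̂₁ − p̂₂)/SE = (0.77979 − 0.57107)/0.033439 = 0.20872/0.033439 = 6.242.

z = 6.242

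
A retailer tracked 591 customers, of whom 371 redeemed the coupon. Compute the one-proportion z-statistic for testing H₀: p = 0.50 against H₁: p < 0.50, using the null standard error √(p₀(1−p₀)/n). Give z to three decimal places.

z = 6.211

p̂ = 371/591 = 0.62775.
SE₀ = √(0.50·0.50/591) = 0.020567.
z = (0.62775 − 0.50)/0.020567 = 0.12775/0.020567 = 6.211.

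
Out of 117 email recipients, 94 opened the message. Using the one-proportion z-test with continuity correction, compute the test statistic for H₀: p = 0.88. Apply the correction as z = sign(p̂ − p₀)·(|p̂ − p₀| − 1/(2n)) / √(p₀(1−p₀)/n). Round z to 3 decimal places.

p̂ = 94/117 = 0.80342. p̂ − p₀ = -0.076581.
1/(2n) = 0.004274.
Corrected numerator: |-0.076581| − 0.004274 = 0.072307.
Under H₀, SE = √(p₀(1−p₀)/n) = √(0.88·0.12/117) = √0.000902564 = 0.030043.
z = −0.072307/0.030043 = -2.407.

z = -2.407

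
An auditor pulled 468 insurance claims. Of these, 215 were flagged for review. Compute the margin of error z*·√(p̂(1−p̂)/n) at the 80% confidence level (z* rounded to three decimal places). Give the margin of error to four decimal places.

p̂ = 215/468 = 0.45940.
SE = √(p̂(1−p̂)/n) = √(0.248352/468) = 0.023036.
z* = 1.282 at the 80% level.
Margin of error = z*·SE = 1.282 × 0.023036 = 0.0295.

ME = 0.0295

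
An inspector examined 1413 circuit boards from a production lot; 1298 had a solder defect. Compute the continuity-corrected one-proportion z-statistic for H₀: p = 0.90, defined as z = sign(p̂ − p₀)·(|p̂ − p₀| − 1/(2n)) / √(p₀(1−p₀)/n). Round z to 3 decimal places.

z = 2.288

With x = 1298 successes in n = 1413, p̂ = 0.91861. p̂ − p₀ = 0.018613.
1/(2n) = 0.000354.
Corrected numerator: |0.018613| − 0.000354 = 0.018259.
Null standard error: √(0.90·0.10/1413) = √0.000063694 = 0.007981.
z = +0.018259/0.007981 = 2.288.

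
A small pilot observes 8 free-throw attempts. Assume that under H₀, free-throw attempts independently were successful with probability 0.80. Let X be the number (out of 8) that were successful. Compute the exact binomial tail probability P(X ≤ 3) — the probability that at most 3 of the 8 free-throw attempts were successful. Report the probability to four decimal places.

X is binomial with n = 8 and p = 0.80.
P(X ≤ 3) = C(8,0)·0.80^0·0.20^8 + C(8,1)·0.80^1·0.20^7 + C(8,2)·0.80^2·0.20^6 + C(8,3)·0.80^3·0.20^5.
= 0.000003 + 0.000082 + 0.001147 + 0.009175 = 0.0104.

P = 0.0104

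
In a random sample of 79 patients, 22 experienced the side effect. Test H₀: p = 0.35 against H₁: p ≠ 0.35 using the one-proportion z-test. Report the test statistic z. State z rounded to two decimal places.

The sample proportion is 22/79 = 0.27848.
Null standard error: √(0.35·0.65/79) = √0.002879747 = 0.053663.
z = (p̂ − p₀)/SE = (0.27848 − 0.35)/0.053663 = -1.33.

z = -1.33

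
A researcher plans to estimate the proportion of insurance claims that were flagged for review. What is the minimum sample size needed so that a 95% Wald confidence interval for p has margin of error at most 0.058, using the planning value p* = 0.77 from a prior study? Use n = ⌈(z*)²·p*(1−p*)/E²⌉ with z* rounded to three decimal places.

n = 203

The 95% critical value is z* = 1.960.
p*(1−p*) = 0.1771.
(z*)²·p*(1−p*)/E² = 3.841600·0.1771/0.003364 = 202.244.
Rounding up, n = 203.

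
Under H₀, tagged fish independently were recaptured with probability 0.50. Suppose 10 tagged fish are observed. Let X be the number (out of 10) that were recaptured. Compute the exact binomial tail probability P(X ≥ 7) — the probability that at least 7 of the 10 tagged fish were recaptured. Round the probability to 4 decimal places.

P = 0.1719

X is binomial with n = 10 and p = 0.50.
P(X ≥ 7) = C(10,7)·0.50^7·0.50^3 + C(10,8)·0.50^8·0.50^2 + C(10,9)·0.50^9·0.50^1 + C(10,10)·0.50^10·0.50^0.
= 0.117188 + 0.043945 + 0.009766 + 0.000977 = 0.1719.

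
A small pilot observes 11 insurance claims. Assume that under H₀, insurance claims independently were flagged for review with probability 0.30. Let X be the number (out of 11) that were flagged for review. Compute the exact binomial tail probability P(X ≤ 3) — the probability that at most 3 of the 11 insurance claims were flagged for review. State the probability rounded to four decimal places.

X ~ Binomial(n=11, p=0.30).
P(X ≤ 3) = C(11,0)·0.30^0·0.70^11 + C(11,1)·0.30^1·0.70^10 + C(11,2)·0.30^2·0.70^9 + C(11,3)·0.30^3·0.70^8.
= 0.019773 + 0.093217 + 0.199750 + 0.256822 = 0.5696.

P = 0.5696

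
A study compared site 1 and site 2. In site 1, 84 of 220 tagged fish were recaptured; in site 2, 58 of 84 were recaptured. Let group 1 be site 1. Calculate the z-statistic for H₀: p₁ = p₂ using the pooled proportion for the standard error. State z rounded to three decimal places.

z = -4.824

p̂₁ = 84/220 = 0.38182, p̂₂ = 58/84 = 0.69048.
Pooling: p̂ = 142/304 = 0.46711.
SE = √[p̂(1−p̂)(1/n₁+1/n₂)] = √[0.46711·0.53289·(1/220+1/84)] ≈ 0.063990.
z = (p̂₁ − p̂₂)/SE = (0.38182 − 0.69048)/0.063990 = -0.30866/0.063990 = -4.824.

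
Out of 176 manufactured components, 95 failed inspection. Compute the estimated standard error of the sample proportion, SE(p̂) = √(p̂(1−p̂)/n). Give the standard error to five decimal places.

p̂ = 95/176 = 0.53977.
p̂(1−p̂) = 0.53977·0.46023 = 0.248418.
SE = √(0.248418/176) = 0.03757.

SE = 0.03757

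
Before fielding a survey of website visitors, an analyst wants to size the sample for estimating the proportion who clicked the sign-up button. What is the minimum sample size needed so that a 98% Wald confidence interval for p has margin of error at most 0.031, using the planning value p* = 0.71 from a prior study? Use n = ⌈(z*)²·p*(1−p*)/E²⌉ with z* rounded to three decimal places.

z* = 2.326 at the 98% level.
p*(1−p*) = 0.71·0.29 = 0.2059.
(z*)²·p*(1−p*)/E² = 5.410276·0.2059/0.000961 = 1159.184.
Rounding up, n = 1160.

n = 1160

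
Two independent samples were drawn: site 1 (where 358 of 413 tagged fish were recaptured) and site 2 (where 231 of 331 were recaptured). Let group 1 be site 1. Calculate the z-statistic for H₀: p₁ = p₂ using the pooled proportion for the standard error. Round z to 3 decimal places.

Sample proportions: p̂₁ = 358/413 = 0.86683 and p̂₂ = 231/331 = 0.69789.
Pooled p̂ = (358+231)/(413+331) = 589/744 = 0.79167.
Pooled SE = √[0.1649306·0.00544246] ≈ 0.029960.
z = (p̂₁ − p̂₂)/SE = (0.86683 − 0.69789)/0.029960 = 0.16894/0.029960 = 5.639.

z = 5.639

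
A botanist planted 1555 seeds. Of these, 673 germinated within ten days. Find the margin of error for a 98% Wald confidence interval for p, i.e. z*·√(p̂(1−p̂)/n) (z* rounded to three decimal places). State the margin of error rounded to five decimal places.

ME = 0.02923

p̂ = 673/1555 = 0.43280.
Standard error of p̂: √(0.245484/1555) = √0.000157867 = 0.012565.
z* = 2.326 at the 98% level.
Margin of error = z*·SE = 2.326 × 0.012565 = 0.02923.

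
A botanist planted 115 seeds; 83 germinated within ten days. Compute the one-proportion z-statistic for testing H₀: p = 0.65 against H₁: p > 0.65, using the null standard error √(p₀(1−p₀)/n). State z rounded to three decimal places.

Sample proportion p̂ = 83/115 = 0.72174.
Null standard error: √(0.65·0.35/115) = √0.001978261 = 0.044478.
z = (p̂ − p₀)/SE = (0.72174 − 0.65)/0.044478 = 1.613.

z = 1.613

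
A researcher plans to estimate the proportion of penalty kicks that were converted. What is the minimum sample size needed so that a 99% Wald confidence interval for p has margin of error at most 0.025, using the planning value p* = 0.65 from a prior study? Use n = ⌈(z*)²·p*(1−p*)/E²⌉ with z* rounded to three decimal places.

n = 2416

The 99% critical value is z* = 2.576.
p*(1−p*) = 0.2275.
Required n before rounding: 6.635776 × 0.2275 / 0.025² = 2415.422.
Rounding up, n = 2416.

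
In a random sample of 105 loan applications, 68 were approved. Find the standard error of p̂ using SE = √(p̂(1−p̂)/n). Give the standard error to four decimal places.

Sample proportion p̂ = 68/105 = 0.64762.
p̂(1−p̂) = 0.228208.
SE = √(0.228208/105) = √0.002173410 = 0.0466.

SE = 0.0466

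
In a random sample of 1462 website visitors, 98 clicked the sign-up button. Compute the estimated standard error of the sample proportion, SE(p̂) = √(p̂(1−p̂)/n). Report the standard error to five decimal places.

SE = 0.00654

The sample proportion is 98/1462 = 0.06703.
p̂(1−p̂) = 0.062537.
SE = √(0.062537/1462) = √0.000042775 = 0.00654.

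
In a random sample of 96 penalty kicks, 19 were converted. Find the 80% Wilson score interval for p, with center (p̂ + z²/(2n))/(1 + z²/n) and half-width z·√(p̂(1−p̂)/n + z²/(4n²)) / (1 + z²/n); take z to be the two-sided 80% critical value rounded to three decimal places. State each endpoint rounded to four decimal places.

(0.1511, 0.2549)

Here p̂ = 19/96 = 0.19792 and z = 1.282 (z² = 1.643524).
1 + z²/n = 1.017120.
Center = (0.19792 + 0.008560)/1.017120 = 0.20300.
Radicand: p̂(1−p̂)/n + z²/(4n²) = 0.001653601 + 0.000044583 = 0.001698184.
Half-width = 1.282·√0.001698184/1.017120 = 0.05194.
Interval: 0.20300 ± 0.05194 → (0.1511, 0.2549).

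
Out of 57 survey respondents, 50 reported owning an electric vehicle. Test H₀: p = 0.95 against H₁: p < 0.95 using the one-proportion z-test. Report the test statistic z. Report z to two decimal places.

z = -2.52

With x = 50 successes in n = 57, p̂ = 0.87719.
Under H₀, SE = √(p₀(1−p₀)/n) = √(0.95·0.05/57) = √0.000833333 = 0.028868.
z = (p̂ − p₀)/SE = (0.87719 − 0.95)/0.028868 = -2.52.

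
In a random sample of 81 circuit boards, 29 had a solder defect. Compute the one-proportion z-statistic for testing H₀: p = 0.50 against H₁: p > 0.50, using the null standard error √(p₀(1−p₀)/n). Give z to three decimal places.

Sample proportion p̂ = 29/81 = 0.35802.
SE₀ = √(0.50·0.50/81) = 0.055556.
z = (p̂ − p₀)/SE = (0.35802 − 0.50)/0.055556 = -2.556.

z = -2.556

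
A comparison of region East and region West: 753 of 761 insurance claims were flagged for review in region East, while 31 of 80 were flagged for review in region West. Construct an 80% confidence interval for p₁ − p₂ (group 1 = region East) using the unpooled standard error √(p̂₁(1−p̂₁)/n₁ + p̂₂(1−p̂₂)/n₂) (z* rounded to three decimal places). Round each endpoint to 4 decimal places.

(0.5320, 0.6720)

p̂₁ = 753/761 = 0.98949, p̂₂ = 31/80 = 0.38750; p̂₁ − p̂₂ = 0.60199.
SE = √(0.000013669 + 0.002966797) = √0.002980466 = 0.054594.
The 80% critical value is z* = 1.282. Margin of error = 0.06999.
CI: 0.60199 ± 0.06999 = (0.5320, 0.6720).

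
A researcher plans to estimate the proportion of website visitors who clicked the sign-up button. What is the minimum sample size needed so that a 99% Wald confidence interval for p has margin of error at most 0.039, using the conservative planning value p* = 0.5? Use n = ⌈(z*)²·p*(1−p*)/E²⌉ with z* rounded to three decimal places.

The 99% critical value is z* = 2.576.
p*(1−p*) = 0.2500.
Required n before rounding: 6.635776 × 0.2500 / 0.039² = 1090.693.
Rounding up, n = 1091.

n = 1091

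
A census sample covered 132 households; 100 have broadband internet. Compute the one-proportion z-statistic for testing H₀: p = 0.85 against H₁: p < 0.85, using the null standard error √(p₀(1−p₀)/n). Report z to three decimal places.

z = -2.974

The sample proportion is 100/132 = 0.75758.
Under H₀, SE = √(p₀(1−p₀)/n) = √(0.85·0.15/132) = √0.000965909 = 0.031079.
Test statistic: z = -0.09242/0.031079 = -2.974.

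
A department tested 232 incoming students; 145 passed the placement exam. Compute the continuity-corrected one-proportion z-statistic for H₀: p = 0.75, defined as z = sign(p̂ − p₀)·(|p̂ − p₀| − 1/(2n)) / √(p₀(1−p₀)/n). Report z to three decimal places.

z = -4.321

Sample proportion p̂ = 145/232 = 0.62500. p̂ − p₀ = -0.125000.
1/(2n) = 0.002155.
Corrected numerator: |-0.125000| − 0.002155 = 0.122845.
Null standard error: √(0.75·0.25/232) = √0.000808190 = 0.028429.
z = (−)0.122845/0.028429 = -4.321.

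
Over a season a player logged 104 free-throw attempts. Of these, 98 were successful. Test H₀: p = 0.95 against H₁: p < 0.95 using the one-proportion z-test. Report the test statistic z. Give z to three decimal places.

z = -0.360

The sample proportion is 98/104 = 0.94231.
Under H₀, SE = √(p₀(1−p₀)/n) = √(0.95·0.05/104) = √0.000456731 = 0.021371.
z = (0.94231 − 0.95)/0.021371 = -0.00769/0.021371 = -0.360.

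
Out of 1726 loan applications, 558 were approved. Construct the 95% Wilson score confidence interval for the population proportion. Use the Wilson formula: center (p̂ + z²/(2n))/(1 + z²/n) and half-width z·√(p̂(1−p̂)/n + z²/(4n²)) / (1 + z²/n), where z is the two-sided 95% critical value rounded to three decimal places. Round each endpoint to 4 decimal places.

(0.3016, 0.3457)

p̂ = 558/1726 = 0.32329; z = 1.960, so z² = 3.841600.
Denominator 1 + z²/n = 1 + 3.841600/1726 = 1.002226.
Adjusted center: (0.32329 + z²/(2n))/1.002226 = 0.32368.
Radicand: p̂(1−p̂)/n + z²/(4n²) = 0.000126752 + 0.000000322 = 0.000127074.
Half-width = 1.960·√0.000127074/1.002226 = 0.02205.
Interval: 0.32368 ± 0.02205 → (0.3016, 0.3457).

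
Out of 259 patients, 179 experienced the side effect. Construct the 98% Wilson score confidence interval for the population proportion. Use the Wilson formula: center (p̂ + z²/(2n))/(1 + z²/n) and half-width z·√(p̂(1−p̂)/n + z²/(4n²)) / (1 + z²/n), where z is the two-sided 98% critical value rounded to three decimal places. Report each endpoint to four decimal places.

Here p̂ = 179/259 = 0.69112 and z = 2.326 (z² = 5.410276).
Denominator 1 + z²/n = 1 + 5.410276/259 = 1.020889.
Center = (0.69112 + 0.010445)/1.020889 = 0.68721.
Radicand: p̂(1−p̂)/n + z²/(4n²) = 0.000824221 + 0.000020163 = 0.000844384.
Half-width = z·√(radicand)/denom = 2.326·0.029058/1.020889 = 0.06621.
So the interval runs from 0.6210 to 0.7534.

(0.6210, 0.7534)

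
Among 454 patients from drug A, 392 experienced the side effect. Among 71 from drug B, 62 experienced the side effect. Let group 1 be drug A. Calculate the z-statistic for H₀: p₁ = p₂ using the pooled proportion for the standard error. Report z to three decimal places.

p̂₁ = 392/454 = 0.86344, p̂₂ = 62/71 = 0.87324.
Pooling: p̂ = 454/525 = 0.86476.
SE = √[p̂(1−p̂)(1/n₁+1/n₂)] = √[0.86476·0.13524·(1/454+1/71)] ≈ 0.043644.
z = (p̂₁ − p̂₂)/SE = (0.86344 − 0.87324)/0.043644 = -0.00980/0.043644 = -0.225.

z = -0.225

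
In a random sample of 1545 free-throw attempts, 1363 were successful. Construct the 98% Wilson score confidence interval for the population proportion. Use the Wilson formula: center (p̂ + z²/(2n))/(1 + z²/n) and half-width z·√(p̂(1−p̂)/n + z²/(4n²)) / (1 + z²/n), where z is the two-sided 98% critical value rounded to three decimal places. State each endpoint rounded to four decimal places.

p̂ = 1363/1545 = 0.88220; z = 2.326, so z² = 5.410276.
Denominator 1 + z²/n = 1 + 5.410276/1545 = 1.003502.
Center = (0.88220 + 0.001751)/1.003502 = 0.88087.
Radicand: p̂(1−p̂)/n + z²/(4n²) = 0.000067264 + 0.000000567 = 0.000067831.
Half-width = z·√(radicand)/denom = 2.326·0.008236/1.003502 = 0.01909.
So the interval runs from 0.8618 to 0.9000.

(0.8618, 0.9000)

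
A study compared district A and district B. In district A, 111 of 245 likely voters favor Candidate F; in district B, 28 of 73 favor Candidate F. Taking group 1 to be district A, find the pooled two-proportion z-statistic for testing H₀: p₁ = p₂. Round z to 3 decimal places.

z = 1.051

p̂₁ = 111/245 = 0.45306, p̂₂ = 28/73 = 0.38356.
Pooling: p̂ = 139/318 = 0.43711.
Pooled SE = √[0.2460445·0.01778026] ≈ 0.066142.
z = 0.06950/0.066142 = 1.051.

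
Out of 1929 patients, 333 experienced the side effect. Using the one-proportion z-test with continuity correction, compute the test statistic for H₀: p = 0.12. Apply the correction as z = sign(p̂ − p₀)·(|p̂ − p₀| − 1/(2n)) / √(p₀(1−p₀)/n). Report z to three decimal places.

p̂ = 333/1929 = 0.17263. p̂ − p₀ = 0.052628.
Continuity correction 1/(2n) = 1/3858 = 0.000259.
Corrected numerator: |0.052628| − 0.000259 = 0.052369.
Under H₀, SE = √(p₀(1−p₀)/n) = √(0.12·0.88/1929) = √0.000054743 = 0.007399.
z = +0.052369/0.007399 = 7.078.

z = 7.078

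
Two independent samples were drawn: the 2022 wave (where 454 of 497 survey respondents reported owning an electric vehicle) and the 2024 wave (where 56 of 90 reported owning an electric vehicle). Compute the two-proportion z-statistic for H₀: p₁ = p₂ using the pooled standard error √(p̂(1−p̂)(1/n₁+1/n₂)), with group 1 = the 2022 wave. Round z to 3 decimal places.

z = 7.531

Sample proportions: p̂₁ = 454/497 = 0.91348 and p̂₂ = 56/90 = 0.62222.
Pooled p̂ = (454+56)/(497+90) = 510/587 = 0.86882.
Pooled SE = √[0.1139685·0.01312318] ≈ 0.038673.
z = (p̂₁ − p̂₂)/SE = (0.91348 − 0.62222)/0.038673 = 0.29126/0.038673 = 7.531.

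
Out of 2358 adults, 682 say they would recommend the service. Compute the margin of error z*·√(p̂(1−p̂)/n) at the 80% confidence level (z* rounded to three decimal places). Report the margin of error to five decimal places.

With x = 682 successes in n = 2358, p̂ = 0.28923.
Standard error of p̂: √(0.205575/2358) = √0.000087182 = 0.009337.
The 80% critical value is z* = 1.282.
So ME = 0.01197.

ME = 0.01197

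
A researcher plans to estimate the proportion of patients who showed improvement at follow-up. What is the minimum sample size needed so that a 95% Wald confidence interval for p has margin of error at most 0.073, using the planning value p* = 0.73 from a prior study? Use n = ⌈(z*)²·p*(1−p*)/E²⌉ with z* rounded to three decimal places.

n = 143

The 95% critical value is z* = 1.960.
p*(1−p*) = 0.1971.
(z*)²·p*(1−p*)/E² = 3.841600·0.1971/0.005329 = 142.087.
Rounding up, n = 143.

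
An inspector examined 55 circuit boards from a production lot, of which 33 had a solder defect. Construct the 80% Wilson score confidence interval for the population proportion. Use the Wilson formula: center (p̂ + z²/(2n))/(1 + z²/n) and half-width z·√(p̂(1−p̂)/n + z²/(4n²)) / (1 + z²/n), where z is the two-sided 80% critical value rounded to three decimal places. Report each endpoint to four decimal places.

(0.5136, 0.6806)

p̂ = 33/55 = 0.60000; z = 1.282, so z² = 1.643524.
1 + z²/n = 1.029882.
Center = (0.60000 + 0.014941)/1.029882 = 0.59710.
Radicand: p̂(1−p̂)/n + z²/(4n²) = 0.004363636 + 0.000135828 = 0.004499464.
Half-width = 1.282·√0.004499464/1.029882 = 0.08350.
Interval: 0.59710 ± 0.08350 → (0.5136, 0.6806).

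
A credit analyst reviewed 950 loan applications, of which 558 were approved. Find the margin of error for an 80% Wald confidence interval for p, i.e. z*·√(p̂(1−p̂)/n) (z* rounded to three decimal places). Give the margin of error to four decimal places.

ME = 0.0205

Sample proportion p̂ = 558/950 = 0.58737.
SE = √(p̂(1−p̂)/n) = √(0.242367/950) = 0.015973.
z* = 1.282 at the 80% level.
So ME = 0.0205.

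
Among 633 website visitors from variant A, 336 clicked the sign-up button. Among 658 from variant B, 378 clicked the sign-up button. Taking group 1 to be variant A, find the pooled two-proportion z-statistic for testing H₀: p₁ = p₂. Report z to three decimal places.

z = -1.577

p̂₁ = 336/633 = 0.53081, p̂₂ = 378/658 = 0.57447.
Pooled p̂ = (336+378)/(633+658) = 714/1291 = 0.55306.
SE = √[p̂(1−p̂)(1/n₁+1/n₂)] = √[0.55306·0.44694·(1/633+1/658)] ≈ 0.027680.
z = -0.04366/0.027680 = -1.577.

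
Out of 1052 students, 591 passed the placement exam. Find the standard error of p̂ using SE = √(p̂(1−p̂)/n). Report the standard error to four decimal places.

SE = 0.0153

The sample proportion is 591/1052 = 0.56179.
p̂(1−p̂) = 0.56179·0.43821 = 0.246182.
SE = √(0.246182/1052) = 0.0153.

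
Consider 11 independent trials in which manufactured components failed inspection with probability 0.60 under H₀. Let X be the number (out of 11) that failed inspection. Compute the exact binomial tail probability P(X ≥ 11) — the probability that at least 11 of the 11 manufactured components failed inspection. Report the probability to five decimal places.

P = 0.00363

X ~ Binomial(n=11, p=0.60).
P(X ≥ 11) = C(11,11)·0.60^11·0.40^0.
= 0.003628 = 0.00363.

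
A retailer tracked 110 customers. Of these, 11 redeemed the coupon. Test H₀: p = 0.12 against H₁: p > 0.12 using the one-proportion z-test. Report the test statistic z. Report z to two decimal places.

With x = 11 successes in n = 110, p̂ = 0.10000.
Under H₀, SE = √(p₀(1−p₀)/n) = √(0.12·0.88/110) = √0.000960000 = 0.030984.
z = (0.10000 − 0.12)/0.030984 = -0.02000/0.030984 = -0.65.

z = -0.65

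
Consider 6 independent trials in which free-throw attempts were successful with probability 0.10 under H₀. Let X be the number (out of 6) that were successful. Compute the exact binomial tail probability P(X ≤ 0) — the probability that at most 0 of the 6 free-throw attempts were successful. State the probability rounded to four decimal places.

X is binomial with n = 6 and p = 0.10.
P(X ≤ 0) = C(6,0)·0.10^0·0.90^6.
= 0.531441 = 0.5314.

P = 0.5314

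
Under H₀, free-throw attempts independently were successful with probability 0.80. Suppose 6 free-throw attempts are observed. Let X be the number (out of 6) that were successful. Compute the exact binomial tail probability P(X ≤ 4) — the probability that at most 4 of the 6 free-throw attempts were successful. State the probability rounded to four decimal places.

P = 0.3446

X is binomial with n = 6 and p = 0.80.
P(X ≤ 4) = Σ_{j=0}^{4} C(6,j)·0.80^j·0.20^{6−j}.
= 0.000064 + 0.001536 + 0.015360 + 0.081920 + 0.245760 = 0.3446.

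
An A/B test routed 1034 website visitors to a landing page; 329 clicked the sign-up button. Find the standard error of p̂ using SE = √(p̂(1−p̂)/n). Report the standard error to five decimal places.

The sample proportion is 329/1034 = 0.31818.
p̂(1−p̂) = 0.216941.
SE = √(0.216941/1034) = 0.01448.

SE = 0.01448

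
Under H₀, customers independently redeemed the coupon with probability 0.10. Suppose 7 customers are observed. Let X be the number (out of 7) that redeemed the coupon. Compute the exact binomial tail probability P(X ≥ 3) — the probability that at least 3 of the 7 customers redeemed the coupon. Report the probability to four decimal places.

P = 0.0257

X ~ Binomial(n=7, p=0.10).
P(X ≥ 3) = Σ_{j=3}^{7} C(7,j)·0.10^j·0.90^{7−j}.
= 0.022964 + 0.002552 + 0.000170 + 0.000006 + 0.000000 = 0.0257.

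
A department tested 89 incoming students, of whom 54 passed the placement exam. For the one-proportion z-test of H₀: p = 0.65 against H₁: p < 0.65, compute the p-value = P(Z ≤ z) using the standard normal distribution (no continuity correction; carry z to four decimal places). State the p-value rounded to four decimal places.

p-value = 0.1961

Sample proportion p̂ = 54/89 = 0.60674.
Under H₀, SE = √(p₀(1−p₀)/n) = √(0.65·0.35/89) = √0.002556180 = 0.050559.
z = (p̂ − p₀)/SE = (54/89 − 0.65)/0.050559 ≈ -0.8556.
p-value = P(Z ≤ z) with z = -0.8556 → 0.1961.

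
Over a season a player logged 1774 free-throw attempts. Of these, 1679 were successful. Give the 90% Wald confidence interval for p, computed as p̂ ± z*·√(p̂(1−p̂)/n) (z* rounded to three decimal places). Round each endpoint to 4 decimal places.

(0.9377, 0.9552)

p̂ = 1679/1774 = 0.94645.
Standard error of p̂: √(0.050684/1774) = √0.000028570 = 0.005345.
The 90% critical value is z* = 1.645.
Margin of error: 1.645 × 0.005345 = 0.00879.
CI: 0.94645 ± 0.00879 = (0.9377, 0.9552).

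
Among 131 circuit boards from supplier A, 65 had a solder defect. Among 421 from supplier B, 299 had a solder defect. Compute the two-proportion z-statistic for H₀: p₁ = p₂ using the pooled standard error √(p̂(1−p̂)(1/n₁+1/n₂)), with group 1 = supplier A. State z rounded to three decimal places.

p̂₁ = 65/131 = 0.49618, p̂₂ = 299/421 = 0.71021.
Pooling: p̂ = 364/552 = 0.65942.
SE = √[p̂(1−p̂)(1/n₁+1/n₂)] = √[0.65942·0.34058·(1/131+1/421)] ≈ 0.047411.
z = (p̂₁ − p̂₂)/SE = (0.49618 − 0.71021)/0.047411 = -0.21403/0.047411 = -4.514.

z = -4.514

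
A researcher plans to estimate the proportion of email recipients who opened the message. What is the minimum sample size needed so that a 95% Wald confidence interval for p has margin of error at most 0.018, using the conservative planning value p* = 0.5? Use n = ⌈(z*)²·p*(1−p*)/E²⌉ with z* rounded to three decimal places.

For 95% confidence, z* = 1.960.
p*(1−p*) = 0.2500.
(z*)²·p*(1−p*)/E² = 3.841600·0.2500/0.000324 = 2964.198.
⌈2964.198⌉ = 2965.

n = 2965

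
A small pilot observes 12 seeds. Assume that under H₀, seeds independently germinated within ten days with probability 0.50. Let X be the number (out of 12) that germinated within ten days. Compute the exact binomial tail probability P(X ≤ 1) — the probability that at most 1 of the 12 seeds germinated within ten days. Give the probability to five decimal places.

X ~ Binomial(n=12, p=0.50).
P(X ≤ 1) = C(12,0)·0.50^0·0.50^12 + C(12,1)·0.50^1·0.50^11.
= 0.000244 + 0.002930 = 0.00317.

P = 0.00317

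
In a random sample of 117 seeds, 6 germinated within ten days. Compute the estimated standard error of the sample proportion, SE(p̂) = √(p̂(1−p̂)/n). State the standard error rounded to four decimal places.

SE = 0.0204

p̂ = 6/117 = 0.05128.
p̂(1−p̂) = 0.048650.
SE = √(0.048650/117) = √0.000415812 = 0.0204.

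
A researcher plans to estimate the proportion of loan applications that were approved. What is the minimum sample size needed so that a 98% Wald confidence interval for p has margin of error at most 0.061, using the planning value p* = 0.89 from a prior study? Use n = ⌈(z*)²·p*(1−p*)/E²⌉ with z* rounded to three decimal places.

n = 143

The 98% critical value is z* = 2.326.
p*(1−p*) = 0.0979.
(z*)²·p*(1−p*)/E² = 5.410276·0.0979/0.003721 = 142.345.
Rounding up, n = 143.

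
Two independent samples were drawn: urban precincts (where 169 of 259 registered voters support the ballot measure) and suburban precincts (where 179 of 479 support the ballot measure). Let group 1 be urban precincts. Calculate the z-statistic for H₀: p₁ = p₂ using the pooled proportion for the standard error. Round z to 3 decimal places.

z = 7.242

p̂₁ = 169/259 = 0.65251, p̂₂ = 179/479 = 0.37370.
Pooled p̂ = (169+179)/(259+479) = 348/738 = 0.47154.
SE = √[p̂(1−p̂)(1/n₁+1/n₂)] = √[0.47154·0.52846·(1/259+1/479)] ≈ 0.038501.
z = 0.27881/0.038501 = 7.242.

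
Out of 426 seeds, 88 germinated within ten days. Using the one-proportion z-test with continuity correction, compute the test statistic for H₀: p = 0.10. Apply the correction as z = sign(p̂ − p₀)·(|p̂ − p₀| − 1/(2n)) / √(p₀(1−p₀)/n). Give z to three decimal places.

z = 7.251

Sample proportion p̂ = 88/426 = 0.20657. p̂ − p₀ = 0.106573.
1/(2n) = 0.001174.
Corrected numerator: |0.106573| − 0.001174 = 0.105399.
Null standard error: √(0.10·0.90/426) = √0.000211268 = 0.014535.
z = (+)0.105399/0.014535 = 7.251.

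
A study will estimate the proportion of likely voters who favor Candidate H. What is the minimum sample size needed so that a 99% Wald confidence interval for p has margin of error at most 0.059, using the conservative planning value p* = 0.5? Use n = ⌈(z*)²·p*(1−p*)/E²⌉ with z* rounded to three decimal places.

n = 477

For 99% confidence, z* = 2.576.
p*(1−p*) = 0.2500.
(z*)²·p*(1−p*)/E² = 6.635776·0.2500/0.003481 = 476.571.
Rounding up, n = 477.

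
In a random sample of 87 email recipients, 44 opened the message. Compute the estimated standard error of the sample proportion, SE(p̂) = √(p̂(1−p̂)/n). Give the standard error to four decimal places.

SE = 0.0536

With x = 44 successes in n = 87, p̂ = 0.50575.
p̂(1−p̂) = 0.249967.
Dividing by n and taking the root: √0.002873184 = 0.0536.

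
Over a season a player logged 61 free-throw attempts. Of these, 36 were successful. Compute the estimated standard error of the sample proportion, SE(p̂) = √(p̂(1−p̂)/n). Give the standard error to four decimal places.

Sample proportion p̂ = 36/61 = 0.59016.
p̂(1−p̂) = 0.241871.
SE = √(0.241871/61) = √0.003965098 = 0.0630.

SE = 0.0630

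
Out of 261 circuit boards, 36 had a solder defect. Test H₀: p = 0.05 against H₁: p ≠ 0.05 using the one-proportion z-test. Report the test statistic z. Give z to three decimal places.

The sample proportion is 36/261 = 0.13793.
Null standard error: √(0.05·0.95/261) = √0.000181992 = 0.013490.
z = (0.13793 − 0.05)/0.013490 = 0.08793/0.013490 = 6.518.

z = 6.518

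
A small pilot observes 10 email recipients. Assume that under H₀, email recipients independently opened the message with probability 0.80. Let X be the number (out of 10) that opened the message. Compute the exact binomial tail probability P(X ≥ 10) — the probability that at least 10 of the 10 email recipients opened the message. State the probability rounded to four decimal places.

X ~ Binomial(n=10, p=0.80).
P(X ≥ 10) = C(10,10)·0.80^10·0.20^0.
= 0.107374 = 0.1074.

P = 0.1074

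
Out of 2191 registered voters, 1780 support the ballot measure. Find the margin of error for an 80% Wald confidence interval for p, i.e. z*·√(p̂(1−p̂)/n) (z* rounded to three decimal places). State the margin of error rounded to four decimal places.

The sample proportion is 1780/2191 = 0.81241.
SE(p̂) = √(0.81241·0.18759/2191) = 0.008340.
z* = 1.282 at the 80% level.
ME = 1.282·0.008340 = 0.0107.

ME = 0.0107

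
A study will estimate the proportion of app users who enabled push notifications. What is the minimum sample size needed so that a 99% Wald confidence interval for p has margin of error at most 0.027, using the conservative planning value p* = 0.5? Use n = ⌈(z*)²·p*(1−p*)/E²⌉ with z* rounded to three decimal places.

For 99% confidence, z* = 2.576.
p*(1−p*) = 0.2500.
(z*)²·p*(1−p*)/E² = 6.635776·0.2500/0.000729 = 2275.643.
Rounding up, n = 2276.

n = 2276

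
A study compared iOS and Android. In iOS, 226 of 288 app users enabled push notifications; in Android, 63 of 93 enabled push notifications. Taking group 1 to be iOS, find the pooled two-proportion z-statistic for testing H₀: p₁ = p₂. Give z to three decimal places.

z = 2.102

Sample proportions: p̂₁ = 226/288 = 0.78472 and p̂₂ = 63/93 = 0.67742.
Pooling: p̂ = 289/381 = 0.75853.
SE = √[p̂(1−p̂)(1/n₁+1/n₂)] = √[0.75853·0.24147·(1/288+1/93)] ≈ 0.051044.
z = (p̂₁ − p̂₂)/SE = (0.78472 − 0.67742)/0.051044 = 0.10730/0.051044 = 2.102.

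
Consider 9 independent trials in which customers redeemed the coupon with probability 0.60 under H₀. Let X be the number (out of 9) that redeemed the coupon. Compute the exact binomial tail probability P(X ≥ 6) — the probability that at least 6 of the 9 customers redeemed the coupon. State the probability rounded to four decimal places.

P = 0.4826

X is binomial with n = 9 and p = 0.60.
P(X ≥ 6) = C(9,6)·0.60^6·0.40^3 + C(9,7)·0.60^7·0.40^2 + C(9,8)·0.60^8·0.40^1 + C(9,9)·0.60^9·0.40^0.
= 0.250823 + 0.161243 + 0.060466 + 0.010078 = 0.4826.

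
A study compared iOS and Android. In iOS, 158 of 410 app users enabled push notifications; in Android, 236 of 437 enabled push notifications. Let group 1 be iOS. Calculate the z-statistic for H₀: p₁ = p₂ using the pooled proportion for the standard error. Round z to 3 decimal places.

z = -4.510

Sample proportions: p̂₁ = 158/410 = 0.38537 and p̂₂ = 236/437 = 0.54005.
Pooling: p̂ = 394/847 = 0.46517.
SE = √[p̂(1−p̂)(1/n₁+1/n₂)] = √[0.46517·0.53483·(1/410+1/437)] ≈ 0.034294.
z = (p̂₁ − p̂₂)/SE = (0.38537 − 0.54005)/0.034294 = -0.15468/0.034294 = -4.510.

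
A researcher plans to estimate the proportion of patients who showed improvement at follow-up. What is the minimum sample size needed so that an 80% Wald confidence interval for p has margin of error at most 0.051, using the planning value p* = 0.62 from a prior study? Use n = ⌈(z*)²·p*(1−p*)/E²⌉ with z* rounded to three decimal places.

For 80% confidence, z* = 1.282.
p*(1−p*) = 0.2356.
Required n before rounding: 1.643524 × 0.2356 / 0.051² = 148.871.
Rounding up, n = 149.

n = 149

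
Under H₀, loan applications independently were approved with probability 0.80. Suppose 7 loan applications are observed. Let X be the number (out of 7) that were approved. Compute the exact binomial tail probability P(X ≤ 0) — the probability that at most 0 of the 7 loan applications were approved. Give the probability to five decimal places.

X is binomial with n = 7 and p = 0.80.
P(X ≤ 0) = C(7,0)·0.80^0·0.20^7.
= 0.000013 = 0.00001.

P = 0.00001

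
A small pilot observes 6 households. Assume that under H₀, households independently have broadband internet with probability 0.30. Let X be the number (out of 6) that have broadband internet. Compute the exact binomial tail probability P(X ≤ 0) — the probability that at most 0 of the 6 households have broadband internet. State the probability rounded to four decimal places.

P = 0.1176

X is binomial with n = 6 and p = 0.30.
P(X ≤ 0) = C(6,0)·0.30^0·0.70^6.
= 0.117649 = 0.1176.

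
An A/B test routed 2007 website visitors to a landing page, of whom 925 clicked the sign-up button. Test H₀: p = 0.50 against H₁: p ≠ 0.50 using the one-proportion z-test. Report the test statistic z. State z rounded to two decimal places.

z = -3.50

With x = 925 successes in n = 2007, p̂ = 0.46089.
Under H₀, SE = √(p₀(1−p₀)/n) = √(0.50·0.50/2007) = √0.000124564 = 0.011161.
z = (0.46089 − 0.50)/0.011161 = -0.03911/0.011161 = -3.50.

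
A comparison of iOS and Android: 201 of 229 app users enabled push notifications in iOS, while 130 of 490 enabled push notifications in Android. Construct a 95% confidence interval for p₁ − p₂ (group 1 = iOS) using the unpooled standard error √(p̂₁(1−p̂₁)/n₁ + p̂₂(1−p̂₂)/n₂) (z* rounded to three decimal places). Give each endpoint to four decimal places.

p̂₁ = 0.87773, p̂₂ = 0.26531, so the observed difference is 0.61242.
Unpooled SE = √(p̂₁(1−p̂₁)/n₁ + p̂₂(1−p̂₂)/n₂) = √(0.000468649 + 0.000397793) = 0.029435.
z* = 1.960 at the 95% level. Margin of error = 0.05769.
CI: 0.61242 ± 0.05769 = (0.5547, 0.6701).

(0.5547, 0.6701)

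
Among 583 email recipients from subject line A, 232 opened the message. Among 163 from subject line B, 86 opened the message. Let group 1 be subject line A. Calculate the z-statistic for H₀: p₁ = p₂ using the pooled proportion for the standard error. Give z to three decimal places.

z = -2.959

p̂₁ = 232/583 = 0.39794, p̂₂ = 86/163 = 0.52761.
Pooled p̂ = (232+86)/(583+163) = 318/746 = 0.42627.
SE = √[p̂(1−p̂)(1/n₁+1/n₂)] = √[0.42627·0.57373·(1/583+1/163)] ≈ 0.043817.
z = -0.12967/0.043817 = -2.959.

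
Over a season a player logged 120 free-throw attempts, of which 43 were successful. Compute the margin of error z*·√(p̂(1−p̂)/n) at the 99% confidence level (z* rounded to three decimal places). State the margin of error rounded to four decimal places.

ME = 0.1128

Sample proportion p̂ = 43/120 = 0.35833.
SE = √(p̂(1−p̂)/n) = √(0.229931/120) = 0.043773.
z* = 2.576 at the 99% level.
So ME = 0.1128.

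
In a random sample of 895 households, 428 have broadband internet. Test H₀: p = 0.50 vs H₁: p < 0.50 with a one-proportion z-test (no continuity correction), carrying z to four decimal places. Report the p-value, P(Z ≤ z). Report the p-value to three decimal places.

p̂ = 428/895 = 0.47821.
Null standard error: √(0.50·0.50/895) = √0.000279330 = 0.016713.
Test statistic (full precision, shown to 4 dp): z = (428/895 − 0.50)/SE₀ ≈ -1.3036.
p-value = P(Z ≤ z) with z = -1.3036 → 0.096.

p-value = 0.096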